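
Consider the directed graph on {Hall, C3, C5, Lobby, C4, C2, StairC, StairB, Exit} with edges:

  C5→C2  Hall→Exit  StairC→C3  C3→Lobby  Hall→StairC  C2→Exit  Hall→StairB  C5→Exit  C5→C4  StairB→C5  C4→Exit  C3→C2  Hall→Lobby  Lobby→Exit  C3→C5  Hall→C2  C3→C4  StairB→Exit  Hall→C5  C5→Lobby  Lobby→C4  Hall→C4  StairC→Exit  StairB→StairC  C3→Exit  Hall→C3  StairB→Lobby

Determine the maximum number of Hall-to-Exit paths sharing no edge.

Assign every edge capacity 1; by Menger, the answer equals the max flow.
Path Hall→Exit (+1); total 1.
Path Hall→C3→Exit (+1); total 2.
Path Hall→C5→Exit (+1); total 3.
Path Hall→Lobby→Exit (+1); total 4.
Path Hall→C4→Exit (+1); total 5.
Path Hall→C2→Exit (+1); total 6.
Path Hall→StairC→Exit (+1); total 7.
Path Hall→StairB→Exit (+1); total 8.
No residual Hall→Exit path; max flow = 8.
Certifying cut of size 8: {Hall→C2, Hall→C3, Hall→C4, Hall→C5, Hall→Exit, Hall→Lobby, Hall→StairB, Hall→StairC}.

8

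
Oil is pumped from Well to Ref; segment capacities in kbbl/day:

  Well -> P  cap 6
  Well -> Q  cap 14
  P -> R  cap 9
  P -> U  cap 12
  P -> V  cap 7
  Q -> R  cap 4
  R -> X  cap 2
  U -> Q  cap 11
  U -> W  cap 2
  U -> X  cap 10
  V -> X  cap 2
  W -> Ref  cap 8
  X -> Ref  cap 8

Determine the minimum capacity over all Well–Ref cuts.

Augment Well→P→R→X→Ref: bottleneck 2, flow now 2.
Augment Well→P→U→W→Ref: bottleneck 2, flow now 4.
Augment Well→P→U→X→Ref: bottleneck 2, flow now 6.
Augment Well→Q→R→P→U→X→Ref: bottleneck 2, flow now 8. (uses reverse residual edge)
No augmenting path remains; maximum flow = 8.
By max-flow min-cut, the minimum cut capacity equals the max flow.
In the residual graph, reachable from Well: {Well, Q, R}.
Min-cut edges: Well→P (6), R→X (2); capacity 6 + 2 = 8.

8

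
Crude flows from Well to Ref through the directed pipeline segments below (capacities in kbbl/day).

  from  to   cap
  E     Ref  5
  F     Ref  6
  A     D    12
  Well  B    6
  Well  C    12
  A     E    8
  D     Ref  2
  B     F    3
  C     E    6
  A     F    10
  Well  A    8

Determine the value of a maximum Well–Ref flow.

Augment Well→A→D→Ref: bottleneck 2, flow now 2.
Augment Well→A→E→Ref: bottleneck 5, flow now 7.
Augment Well→A→F→Ref: bottleneck 1, flow now 8.
Augment Well→B→F→Ref: bottleneck 3, flow now 11.
Augment Well→C→E→A→F→Ref: bottleneck 2, flow now 13. (uses reverse residual edge)
No augmenting path remains; maximum flow = 13.
In the residual graph, reachable from Well: {Well, A, B, C, D, E, F}.
Min-cut edges: D→Ref (2), E→Ref (5), F→Ref (6); capacity 2 + 5 + 6 = 13.
This cut is saturated, so no flow can exceed 13.

13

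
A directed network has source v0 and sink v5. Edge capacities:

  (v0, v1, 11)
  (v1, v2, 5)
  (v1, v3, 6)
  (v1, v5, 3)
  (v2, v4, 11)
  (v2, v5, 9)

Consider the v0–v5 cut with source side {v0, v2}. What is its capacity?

Edges leaving {v0, v2}: v0→v1 (11), v2→v4 (11), v2→v5 (9).
Cut capacity = 11 + 11 + 9 = 31.

31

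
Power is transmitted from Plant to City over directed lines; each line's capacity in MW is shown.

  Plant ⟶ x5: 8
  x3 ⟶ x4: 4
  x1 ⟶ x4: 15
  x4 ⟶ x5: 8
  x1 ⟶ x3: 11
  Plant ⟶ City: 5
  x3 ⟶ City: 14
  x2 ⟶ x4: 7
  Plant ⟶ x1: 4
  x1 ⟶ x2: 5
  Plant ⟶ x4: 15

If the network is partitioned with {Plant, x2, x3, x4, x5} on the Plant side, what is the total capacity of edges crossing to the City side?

Edges leaving {Plant, x2, x3, x4, x5}: Plant→x1 (4), Plant→City (5), x3→City (14).
Cut capacity = 4 + 5 + 14 = 23.

23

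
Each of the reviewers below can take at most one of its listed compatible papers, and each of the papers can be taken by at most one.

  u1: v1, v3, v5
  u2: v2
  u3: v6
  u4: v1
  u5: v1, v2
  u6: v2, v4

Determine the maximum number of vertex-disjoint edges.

Unit-capacity flow: source→left, listed edges, right→sink; max matching = max flow.
Augmenting path u1→v1 (+1); matched 1.
Augmenting path u2→v2 (+1); matched 2.
Augmenting path u3→v6 (+1); matched 3.
Augmenting path u6→v4 (+1); matched 4.
Augmenting path u4→v1→u1→v3 (+1); matched 5.
No augmenting path remains; maximum matching = 5.
König certificate: {u1, u3, u6, v1, v2} is a vertex cover of size 5 (every listed pair touches it), so no matching can be larger.

5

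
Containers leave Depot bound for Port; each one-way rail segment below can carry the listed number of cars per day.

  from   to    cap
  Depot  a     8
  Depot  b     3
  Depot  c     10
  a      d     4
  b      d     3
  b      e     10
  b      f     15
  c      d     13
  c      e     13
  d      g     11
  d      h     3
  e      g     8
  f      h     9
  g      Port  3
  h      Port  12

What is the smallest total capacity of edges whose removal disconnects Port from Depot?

Augment Depot→a→d→g→Port: bottleneck 3, flow now 3.
Augment Depot→a→d→h→Port: bottleneck 1, flow now 4.
Augment Depot→b→d→h→Port: bottleneck 2, flow now 6.
Augment Depot→b→f→h→Port: bottleneck 1, flow now 7.
Augment Depot→c→d→b→f→h→Port: bottleneck 2, flow now 9. (uses reverse residual edge)
No augmenting path remains; maximum flow = 9.
By max-flow min-cut, the minimum cut capacity equals the max flow.
In the residual graph, reachable from Depot: {Depot, a, c, d, e, g}.
Min-cut edges: Depot→b (3), d→h (3), g→Port (3); capacity 3 + 3 + 3 = 9.

9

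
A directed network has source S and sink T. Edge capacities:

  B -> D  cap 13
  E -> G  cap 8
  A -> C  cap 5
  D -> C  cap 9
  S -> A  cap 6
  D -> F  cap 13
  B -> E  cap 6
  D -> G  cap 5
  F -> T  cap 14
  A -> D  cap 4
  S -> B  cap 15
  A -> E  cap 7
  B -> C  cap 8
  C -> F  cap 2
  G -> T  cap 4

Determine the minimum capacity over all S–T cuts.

18

Augment S→A→C→F→T: bottleneck 2, flow now 2.
Augment S→A→D→F→T: bottleneck 4, flow now 6.
Augment S→B→D→F→T: bottleneck 8, flow now 14.
Augment S→B→D→G→T: bottleneck 4, flow now 18.
No augmenting path remains; maximum flow = 18.
By max-flow min-cut, the minimum cut capacity equals the max flow.
In the residual graph, reachable from S: {S, A, B, C, D, E, F, G}.
Min-cut edges: F→T (14), G→T (4); capacity 14 + 4 = 18.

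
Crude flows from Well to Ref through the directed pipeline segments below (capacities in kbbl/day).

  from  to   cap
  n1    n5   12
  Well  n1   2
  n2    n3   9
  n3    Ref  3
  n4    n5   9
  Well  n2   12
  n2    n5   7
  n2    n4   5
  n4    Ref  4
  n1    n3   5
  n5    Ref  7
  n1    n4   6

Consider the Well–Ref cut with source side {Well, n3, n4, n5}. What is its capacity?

Edges leaving {Well, n3, n4, n5}: Well→n1 (2), Well→n2 (12), n3→Ref (3), n4→Ref (4), n5→Ref (7).
Cut capacity = 2 + 12 + 3 + 4 + 7 = 28.

28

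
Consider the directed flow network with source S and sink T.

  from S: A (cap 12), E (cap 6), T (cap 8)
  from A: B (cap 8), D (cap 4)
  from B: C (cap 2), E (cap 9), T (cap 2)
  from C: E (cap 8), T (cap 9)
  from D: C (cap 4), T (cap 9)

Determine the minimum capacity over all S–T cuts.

Augment S→T: bottleneck 8, flow now 8.
Augment S→A→B→T: bottleneck 2, flow now 10.
Augment S→A→D→T: bottleneck 4, flow now 14.
Augment S→A→B→C→T: bottleneck 2, flow now 16.
No augmenting path remains; maximum flow = 16.
By max-flow min-cut, the minimum cut capacity equals the max flow.
In the residual graph, reachable from S: {S, A, B, E}.
Min-cut edges: S→T (8), A→D (4), B→C (2), B→T (2); capacity 8 + 4 + 2 + 2 = 16.

16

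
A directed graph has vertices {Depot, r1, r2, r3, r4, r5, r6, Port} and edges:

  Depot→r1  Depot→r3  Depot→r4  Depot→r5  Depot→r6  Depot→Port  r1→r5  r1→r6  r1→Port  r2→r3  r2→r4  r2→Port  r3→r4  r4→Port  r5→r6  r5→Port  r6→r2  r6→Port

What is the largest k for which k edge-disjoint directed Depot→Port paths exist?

5

Assign every edge capacity 1; by Menger, the answer equals the max flow.
Path Depot→Port (+1); total 1.
Path Depot→r1→Port (+1); total 2.
Path Depot→r4→Port (+1); total 3.
Path Depot→r5→Port (+1); total 4.
Path Depot→r6→Port (+1); total 5.
No residual Depot→Port path; max flow = 5.
Certifying cut of size 5: {Depot→Port, Depot→r1, Depot→r5, Depot→r6, r4→Port}.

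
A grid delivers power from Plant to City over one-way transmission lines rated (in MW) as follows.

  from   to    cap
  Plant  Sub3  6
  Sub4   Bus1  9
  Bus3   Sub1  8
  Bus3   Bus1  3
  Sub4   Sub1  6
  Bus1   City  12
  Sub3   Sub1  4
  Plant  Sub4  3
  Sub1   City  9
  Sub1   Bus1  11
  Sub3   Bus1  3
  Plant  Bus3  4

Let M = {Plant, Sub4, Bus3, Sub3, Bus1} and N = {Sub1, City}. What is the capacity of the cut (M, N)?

Edges leaving {Plant, Sub4, Bus3, Sub3, Bus1}: Sub4→Sub1 (6), Bus3→Sub1 (8), Sub3→Sub1 (4), Bus1→City (12).
Cut capacity = 6 + 8 + 4 + 12 = 30.

30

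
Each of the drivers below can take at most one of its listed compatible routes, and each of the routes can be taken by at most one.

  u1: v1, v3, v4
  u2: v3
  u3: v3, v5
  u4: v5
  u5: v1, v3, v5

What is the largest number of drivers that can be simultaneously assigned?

4

Unit-capacity flow: source→left, listed edges, right→sink; max matching = max flow.
Augmenting path u1→v1 (+1); matched 1.
Augmenting path u2→v3 (+1); matched 2.
Augmenting path u3→v5 (+1); matched 3.
Augmenting path u5→v1→u1→v4 (+1); matched 4.
No augmenting path remains; maximum matching = 4.
König certificate: {u1, u5, v3, v5} is a vertex cover of size 4 (every listed pair touches it), so no matching can be larger.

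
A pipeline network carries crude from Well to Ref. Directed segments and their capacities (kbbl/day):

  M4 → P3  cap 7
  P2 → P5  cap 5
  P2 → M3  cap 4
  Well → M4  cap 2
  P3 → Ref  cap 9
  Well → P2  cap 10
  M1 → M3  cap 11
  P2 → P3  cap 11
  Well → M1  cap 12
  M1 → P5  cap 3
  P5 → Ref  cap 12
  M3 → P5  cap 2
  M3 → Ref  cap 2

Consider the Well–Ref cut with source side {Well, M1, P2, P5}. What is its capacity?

Edges leaving {Well, M1, P2, P5}: Well→M4 (2), M1→M3 (11), P2→P3 (11), P2→M3 (4), P5→Ref (12).
Cut capacity = 2 + 11 + 11 + 4 + 12 = 40.

40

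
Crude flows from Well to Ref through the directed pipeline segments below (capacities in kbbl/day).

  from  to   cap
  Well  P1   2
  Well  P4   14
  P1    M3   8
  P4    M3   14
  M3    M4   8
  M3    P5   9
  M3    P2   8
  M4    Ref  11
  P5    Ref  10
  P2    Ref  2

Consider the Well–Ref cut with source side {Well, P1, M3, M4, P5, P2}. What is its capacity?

37

Edges leaving {Well, P1, M3, M4, P5, P2}: Well→P4 (14), M4→Ref (11), P5→Ref (10), P2→Ref (2).
Cut capacity = 14 + 11 + 10 + 2 = 37.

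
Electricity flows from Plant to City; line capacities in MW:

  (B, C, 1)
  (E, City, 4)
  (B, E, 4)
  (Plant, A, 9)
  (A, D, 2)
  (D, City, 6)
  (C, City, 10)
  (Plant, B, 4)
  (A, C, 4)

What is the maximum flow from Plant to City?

Augment Plant→A→C→City: bottleneck 4, flow now 4.
Augment Plant→A→D→City: bottleneck 2, flow now 6.
Augment Plant→B→C→City: bottleneck 1, flow now 7.
Augment Plant→B→E→City: bottleneck 3, flow now 10.
No augmenting path remains; maximum flow = 10.
In the residual graph, reachable from Plant: {Plant, A}.
Min-cut edges: Plant→B (4), A→C (4), A→D (2); capacity 4 + 4 + 2 = 10.
This cut is saturated, so no flow can exceed 10.

10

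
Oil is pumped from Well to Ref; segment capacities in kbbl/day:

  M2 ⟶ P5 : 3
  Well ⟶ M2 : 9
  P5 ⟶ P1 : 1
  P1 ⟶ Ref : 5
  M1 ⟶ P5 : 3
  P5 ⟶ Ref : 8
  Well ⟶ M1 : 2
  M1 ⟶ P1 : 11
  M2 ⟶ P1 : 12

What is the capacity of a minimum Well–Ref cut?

10

Augment Well→M1→P1→Ref: bottleneck 2, flow now 2.
Augment Well→M2→P1→Ref: bottleneck 3, flow now 5.
Augment Well→M2→P5→Ref: bottleneck 3, flow now 8.
Augment Well→M2→P1→M1→P5→Ref: bottleneck 2, flow now 10. (uses reverse residual edge)
No augmenting path remains; maximum flow = 10.
By max-flow min-cut, the minimum cut capacity equals the max flow.
In the residual graph, reachable from Well: {Well, M2, P1}.
Min-cut edges: Well→M1 (2), M2→P5 (3), P1→Ref (5); capacity 2 + 3 + 5 = 10.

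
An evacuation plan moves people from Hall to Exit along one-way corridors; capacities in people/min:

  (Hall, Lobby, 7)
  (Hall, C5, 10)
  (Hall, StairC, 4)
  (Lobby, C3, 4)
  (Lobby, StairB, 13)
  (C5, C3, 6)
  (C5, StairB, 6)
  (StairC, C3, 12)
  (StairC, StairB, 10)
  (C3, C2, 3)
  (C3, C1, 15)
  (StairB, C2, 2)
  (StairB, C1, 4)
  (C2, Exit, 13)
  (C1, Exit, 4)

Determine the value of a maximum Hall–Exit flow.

9

Augment Hall→Lobby→C3→C2→Exit: bottleneck 3, flow now 3.
Augment Hall→Lobby→C3→C1→Exit: bottleneck 1, flow now 4.
Augment Hall→Lobby→StairB→C2→Exit: bottleneck 2, flow now 6.
Augment Hall→Lobby→StairB→C1→Exit: bottleneck 1, flow now 7.
Augment Hall→C5→C3→C1→Exit: bottleneck 2, flow now 9.
No augmenting path remains; maximum flow = 9.
In the residual graph, reachable from Hall: {Hall, Lobby, C5, StairC, C3, StairB, C1}.
Min-cut edges: C3→C2 (3), StairB→C2 (2), C1→Exit (4); capacity 3 + 2 + 4 = 9.
This cut is saturated, so no flow can exceed 9.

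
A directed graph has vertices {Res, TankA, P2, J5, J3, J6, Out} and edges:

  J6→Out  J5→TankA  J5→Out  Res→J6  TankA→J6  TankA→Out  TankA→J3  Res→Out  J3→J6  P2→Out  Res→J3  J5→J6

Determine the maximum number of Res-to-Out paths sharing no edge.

2

Assign every edge capacity 1; by Menger, the answer equals the max flow.
Path Res→Out (+1); total 1.
Path Res→J6→Out (+1); total 2.
No residual Res→Out path; max flow = 2.
Certifying cut of size 2: {J6→Out, Res→Out}.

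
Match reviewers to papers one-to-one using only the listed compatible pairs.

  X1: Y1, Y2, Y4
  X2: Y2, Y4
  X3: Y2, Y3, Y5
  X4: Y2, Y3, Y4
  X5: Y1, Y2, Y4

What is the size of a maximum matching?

Unit-capacity flow: source→left, listed edges, right→sink; max matching = max flow.
Augmenting path X1→Y1 (+1); matched 1.
Augmenting path X2→Y2 (+1); matched 2.
Augmenting path X3→Y3 (+1); matched 3.
Augmenting path X4→Y4 (+1); matched 4.
Augmenting path X5→Y4→X4→Y3→X3→Y5 (+1); matched 5.
No augmenting path remains; maximum matching = 5.
König certificate: {X1, X2, X3, X4, X5} is a vertex cover of size 5 (every listed pair touches it), so no matching can be larger.

5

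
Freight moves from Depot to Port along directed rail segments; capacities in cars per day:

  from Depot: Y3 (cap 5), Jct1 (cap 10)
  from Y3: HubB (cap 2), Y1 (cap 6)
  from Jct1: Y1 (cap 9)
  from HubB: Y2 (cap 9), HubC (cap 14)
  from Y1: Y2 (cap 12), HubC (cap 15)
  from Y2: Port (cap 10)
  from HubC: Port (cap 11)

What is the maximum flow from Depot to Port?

14

Augment Depot→Y3→HubB→Y2→Port: bottleneck 2, flow now 2.
Augment Depot→Y3→Y1→Y2→Port: bottleneck 3, flow now 5.
Augment Depot→Jct1→Y1→Y2→Port: bottleneck 5, flow now 10.
Augment Depot→Jct1→Y1→HubC→Port: bottleneck 4, flow now 14.
No augmenting path remains; maximum flow = 14.
In the residual graph, reachable from Depot: {Depot, Jct1}.
Min-cut edges: Depot→Y3 (5), Jct1→Y1 (9); capacity 5 + 9 = 14.
This cut is saturated, so no flow can exceed 14.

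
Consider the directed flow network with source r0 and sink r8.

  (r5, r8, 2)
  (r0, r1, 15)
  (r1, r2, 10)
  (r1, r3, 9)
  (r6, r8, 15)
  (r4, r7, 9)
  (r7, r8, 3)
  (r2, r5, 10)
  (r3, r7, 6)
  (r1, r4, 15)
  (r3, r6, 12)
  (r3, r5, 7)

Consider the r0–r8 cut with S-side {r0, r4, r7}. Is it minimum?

No — its capacity is 18, but the minimum cut has capacity 14.

Given cut capacity: 15 + 3 = 18.
Augment r0→r1→r2→r5→r8: bottleneck 2, flow now 2.
Augment r0→r1→r3→r6→r8: bottleneck 9, flow now 11.
Augment r0→r1→r4→r7→r8: bottleneck 3, flow now 14.
No augmenting path remains; maximum flow = 14.
In the residual graph, reachable from r0: {r0, r1, r2, r4, r5, r7}.
Min-cut edges: r1→r3 (9), r5→r8 (2), r7→r8 (3); capacity 9 + 2 + 3 = 14.
Cut capacity 18 exceeds the max flow 14, so it is not minimum.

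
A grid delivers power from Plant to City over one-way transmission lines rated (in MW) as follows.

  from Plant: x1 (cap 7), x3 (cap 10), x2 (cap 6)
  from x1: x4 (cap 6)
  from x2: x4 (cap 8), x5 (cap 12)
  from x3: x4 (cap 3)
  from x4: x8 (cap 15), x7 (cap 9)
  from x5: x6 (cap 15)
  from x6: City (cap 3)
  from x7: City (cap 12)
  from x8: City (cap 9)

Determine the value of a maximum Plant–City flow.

Augment Plant→x1→x4→x7→City: bottleneck 6, flow now 6.
Augment Plant→x2→x4→x7→City: bottleneck 3, flow now 9.
Augment Plant→x2→x4→x8→City: bottleneck 3, flow now 12.
Augment Plant→x3→x4→x8→City: bottleneck 3, flow now 15.
No augmenting path remains; maximum flow = 15.
In the residual graph, reachable from Plant: {Plant, x1, x3}.
Min-cut edges: Plant→x2 (6), x1→x4 (6), x3→x4 (3); capacity 6 + 6 + 3 = 15.
This cut is saturated, so no flow can exceed 15.

15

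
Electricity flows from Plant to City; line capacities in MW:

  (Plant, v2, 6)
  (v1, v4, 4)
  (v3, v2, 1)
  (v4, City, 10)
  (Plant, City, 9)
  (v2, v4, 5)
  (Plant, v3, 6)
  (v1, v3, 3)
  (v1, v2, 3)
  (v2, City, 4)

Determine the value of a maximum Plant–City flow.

16

Augment Plant→City: bottleneck 9, flow now 9.
Augment Plant→v2→City: bottleneck 4, flow now 13.
Augment Plant→v2→v4→City: bottleneck 2, flow now 15.
Augment Plant→v3→v2→v4→City: bottleneck 1, flow now 16.
No augmenting path remains; maximum flow = 16.
In the residual graph, reachable from Plant: {Plant, v3}.
Min-cut edges: Plant→v2 (6), Plant→City (9), v3→v2 (1); capacity 6 + 9 + 1 = 16.
This cut is saturated, so no flow can exceed 16.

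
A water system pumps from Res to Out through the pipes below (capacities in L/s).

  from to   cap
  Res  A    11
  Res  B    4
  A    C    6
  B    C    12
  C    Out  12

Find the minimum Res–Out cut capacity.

10

Augment Res→A→C→Out: bottleneck 6, flow now 6.
Augment Res→B→C→Out: bottleneck 4, flow now 10.
No augmenting path remains; maximum flow = 10.
By max-flow min-cut, the minimum cut capacity equals the max flow.
In the residual graph, reachable from Res: {Res, A}.
Min-cut edges: Res→B (4), A→C (6); capacity 4 + 6 = 10.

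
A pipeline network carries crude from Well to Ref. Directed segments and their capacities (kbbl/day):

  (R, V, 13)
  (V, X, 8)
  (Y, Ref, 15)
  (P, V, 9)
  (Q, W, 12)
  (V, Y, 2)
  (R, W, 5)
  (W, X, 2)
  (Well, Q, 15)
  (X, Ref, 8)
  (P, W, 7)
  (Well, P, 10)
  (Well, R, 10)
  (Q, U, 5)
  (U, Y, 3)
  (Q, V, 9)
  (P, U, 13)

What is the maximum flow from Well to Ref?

Augment Well→P→U→Y→Ref: bottleneck 3, flow now 3.
Augment Well→P→V→X→Ref: bottleneck 7, flow now 10.
Augment Well→Q→V→X→Ref: bottleneck 1, flow now 11.
Augment Well→Q→V→Y→Ref: bottleneck 2, flow now 13.
No augmenting path remains; maximum flow = 13.
In the residual graph, reachable from Well: {Well, P, Q, R, U, V, W, X}.
Min-cut edges: U→Y (3), V→Y (2), X→Ref (8); capacity 3 + 2 + 8 = 13.
This cut is saturated, so no flow can exceed 13.

13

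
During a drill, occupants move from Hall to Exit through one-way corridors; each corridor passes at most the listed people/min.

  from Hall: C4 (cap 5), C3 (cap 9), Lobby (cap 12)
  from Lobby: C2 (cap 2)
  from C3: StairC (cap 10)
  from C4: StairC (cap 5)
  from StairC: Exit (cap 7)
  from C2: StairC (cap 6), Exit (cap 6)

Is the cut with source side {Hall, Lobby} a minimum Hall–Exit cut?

Given cut capacity: 9 + 5 + 2 = 16.
Augment Hall→Lobby→C2→Exit: bottleneck 2, flow now 2.
Augment Hall→C3→StairC→Exit: bottleneck 7, flow now 9.
No augmenting path remains; maximum flow = 9.
In the residual graph, reachable from Hall: {Hall, Lobby, C3, C4, StairC}.
Min-cut edges: Lobby→C2 (2), StairC→Exit (7); capacity 2 + 7 = 9.
Cut capacity 16 exceeds the max flow 9, so it is not minimum.

No — its capacity is 16, but the minimum cut has capacity 9.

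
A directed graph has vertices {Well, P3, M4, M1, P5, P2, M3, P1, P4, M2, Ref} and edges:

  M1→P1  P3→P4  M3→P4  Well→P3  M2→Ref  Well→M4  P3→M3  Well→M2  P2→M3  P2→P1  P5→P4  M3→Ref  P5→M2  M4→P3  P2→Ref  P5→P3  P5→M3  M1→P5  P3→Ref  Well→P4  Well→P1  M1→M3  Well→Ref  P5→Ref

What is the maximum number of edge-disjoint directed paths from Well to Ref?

Assign every edge capacity 1; by Menger, the answer equals the max flow.
Path Well→Ref (+1); total 1.
Path Well→P3→Ref (+1); total 2.
Path Well→M2→Ref (+1); total 3.
Path Well→M4→P3→M3→Ref (+1); total 4.
No residual Well→Ref path; max flow = 4.
Certifying cut of size 4: {Well→M2, Well→M4, Well→P3, Well→Ref}.

4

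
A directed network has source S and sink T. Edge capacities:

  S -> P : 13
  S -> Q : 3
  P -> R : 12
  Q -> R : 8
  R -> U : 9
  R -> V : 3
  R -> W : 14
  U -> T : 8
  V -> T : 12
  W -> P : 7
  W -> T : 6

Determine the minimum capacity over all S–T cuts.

15

Augment S→P→R→U→T: bottleneck 8, flow now 8.
Augment S→P→R→V→T: bottleneck 3, flow now 11.
Augment S→P→R→W→T: bottleneck 1, flow now 12.
Augment S→Q→R→W→T: bottleneck 3, flow now 15.
No augmenting path remains; maximum flow = 15.
By max-flow min-cut, the minimum cut capacity equals the max flow.
In the residual graph, reachable from S: {S, P}.
Min-cut edges: S→Q (3), P→R (12); capacity 3 + 12 = 15.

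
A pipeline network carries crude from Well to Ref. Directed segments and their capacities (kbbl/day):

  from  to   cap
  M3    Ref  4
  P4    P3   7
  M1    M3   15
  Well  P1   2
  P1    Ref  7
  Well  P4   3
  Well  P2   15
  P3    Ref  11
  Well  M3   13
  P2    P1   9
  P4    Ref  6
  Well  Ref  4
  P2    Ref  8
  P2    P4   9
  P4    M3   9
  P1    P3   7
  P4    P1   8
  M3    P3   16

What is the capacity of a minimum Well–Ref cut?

Augment Well→Ref: bottleneck 4, flow now 4.
Augment Well→P2→Ref: bottleneck 8, flow now 12.
Augment Well→P4→Ref: bottleneck 3, flow now 15.
Augment Well→M3→Ref: bottleneck 4, flow now 19.
Augment Well→P1→Ref: bottleneck 2, flow now 21.
Augment Well→P2→P4→Ref: bottleneck 3, flow now 24.
Augment Well→P2→P1→Ref: bottleneck 4, flow now 28.
Augment Well→M3→P3→Ref: bottleneck 9, flow now 37.
No augmenting path remains; maximum flow = 37.
By max-flow min-cut, the minimum cut capacity equals the max flow.
In the residual graph, reachable from Well: {Well}.
Min-cut edges: Well→P2 (15), Well→P4 (3), Well→M3 (13), Well→P1 (2), Well→Ref (4); capacity 15 + 3 + 13 + 2 + 4 = 37.

37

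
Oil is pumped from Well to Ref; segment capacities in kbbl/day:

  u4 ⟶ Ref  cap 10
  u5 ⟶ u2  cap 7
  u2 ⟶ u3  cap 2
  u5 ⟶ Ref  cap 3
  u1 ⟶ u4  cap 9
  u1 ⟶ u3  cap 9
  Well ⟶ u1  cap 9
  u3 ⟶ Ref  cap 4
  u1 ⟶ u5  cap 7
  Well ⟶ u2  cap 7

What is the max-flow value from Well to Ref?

11

Augment Well→u1→u3→Ref: bottleneck 4, flow now 4.
Augment Well→u1→u4→Ref: bottleneck 5, flow now 9.
Augment Well→u2→u3→u1→u4→Ref: bottleneck 2, flow now 11. (uses reverse residual edge)
No augmenting path remains; maximum flow = 11.
In the residual graph, reachable from Well: {Well, u2}.
Min-cut edges: Well→u1 (9), u2→u3 (2); capacity 9 + 2 = 11.
This cut is saturated, so no flow can exceed 11.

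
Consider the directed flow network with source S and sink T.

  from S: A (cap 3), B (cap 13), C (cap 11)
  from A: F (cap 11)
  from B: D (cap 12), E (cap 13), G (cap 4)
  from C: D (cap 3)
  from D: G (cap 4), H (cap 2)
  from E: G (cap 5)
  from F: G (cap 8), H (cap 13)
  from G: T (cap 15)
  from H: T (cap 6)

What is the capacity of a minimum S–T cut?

18

Augment S→B→G→T: bottleneck 4, flow now 4.
Augment S→A→F→G→T: bottleneck 3, flow now 7.
Augment S→B→D→G→T: bottleneck 4, flow now 11.
Augment S→B→D→H→T: bottleneck 2, flow now 13.
Augment S→B→E→G→T: bottleneck 3, flow now 16.
Augment S→C→D→B→E→G→T: bottleneck 1, flow now 17. (uses reverse residual edge)
Augment S→C→D→B→E→G→F→H→T: bottleneck 1, flow now 18. (uses reverse residual edge)
No augmenting path remains; maximum flow = 18.
By max-flow min-cut, the minimum cut capacity equals the max flow.
In the residual graph, reachable from S: {S, B, C, D, E}.
Min-cut edges: S→A (3), B→G (4), D→G (4), D→H (2), E→G (5); capacity 3 + 4 + 4 + 2 + 5 = 18.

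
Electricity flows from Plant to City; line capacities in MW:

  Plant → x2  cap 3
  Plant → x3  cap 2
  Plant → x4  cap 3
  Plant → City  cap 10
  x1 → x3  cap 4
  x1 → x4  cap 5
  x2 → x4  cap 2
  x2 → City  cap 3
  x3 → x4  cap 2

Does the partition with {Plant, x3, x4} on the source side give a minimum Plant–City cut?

Yes — it is a minimum cut (capacity 13).

Given cut capacity: 3 + 10 = 13.
Augment Plant→City: bottleneck 10, flow now 10.
Augment Plant→x2→City: bottleneck 3, flow now 13.
No augmenting path remains; maximum flow = 13.
Cut capacity 13 equals the max flow, so it is a minimum cut.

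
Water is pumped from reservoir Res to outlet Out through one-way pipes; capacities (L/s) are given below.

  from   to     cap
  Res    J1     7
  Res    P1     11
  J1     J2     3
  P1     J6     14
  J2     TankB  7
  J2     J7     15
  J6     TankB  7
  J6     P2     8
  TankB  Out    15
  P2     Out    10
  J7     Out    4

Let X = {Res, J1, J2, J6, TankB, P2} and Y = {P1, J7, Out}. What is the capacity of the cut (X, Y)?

Edges leaving {Res, J1, J2, J6, TankB, P2}: Res→P1 (11), J2→J7 (15), TankB→Out (15), P2→Out (10).
Cut capacity = 11 + 15 + 15 + 10 = 51.

51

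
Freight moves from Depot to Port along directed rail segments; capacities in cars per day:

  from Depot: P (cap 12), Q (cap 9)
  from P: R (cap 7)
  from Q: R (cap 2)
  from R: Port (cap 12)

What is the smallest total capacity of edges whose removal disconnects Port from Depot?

Augment Depot→P→R→Port: bottleneck 7, flow now 7.
Augment Depot→Q→R→Port: bottleneck 2, flow now 9.
No augmenting path remains; maximum flow = 9.
By max-flow min-cut, the minimum cut capacity equals the max flow.
In the residual graph, reachable from Depot: {Depot, P, Q}.
Min-cut edges: P→R (7), Q→R (2); capacity 7 + 2 = 9.

9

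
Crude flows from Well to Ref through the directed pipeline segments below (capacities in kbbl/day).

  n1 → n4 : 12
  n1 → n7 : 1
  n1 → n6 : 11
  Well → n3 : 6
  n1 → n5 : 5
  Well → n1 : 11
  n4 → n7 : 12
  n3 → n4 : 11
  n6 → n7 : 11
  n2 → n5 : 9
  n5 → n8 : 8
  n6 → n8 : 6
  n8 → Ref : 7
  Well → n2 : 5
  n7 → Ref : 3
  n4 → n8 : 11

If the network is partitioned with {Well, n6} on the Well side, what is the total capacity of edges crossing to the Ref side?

Edges leaving {Well, n6}: Well→n1 (11), Well→n2 (5), Well→n3 (6), n6→n7 (11), n6→n8 (6).
Cut capacity = 11 + 5 + 6 + 11 + 6 = 39.

39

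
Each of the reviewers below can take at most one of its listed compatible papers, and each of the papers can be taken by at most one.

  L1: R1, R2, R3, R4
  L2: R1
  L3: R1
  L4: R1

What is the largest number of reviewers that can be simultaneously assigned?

2

Unit-capacity flow: source→left, listed edges, right→sink; max matching = max flow.
Augmenting path L1→R1 (+1); matched 1.
Augmenting path L2→R1→L1→R2 (+1); matched 2.
No augmenting path remains; maximum matching = 2.
König certificate: {L1, R1} is a vertex cover of size 2 (every listed pair touches it), so no matching can be larger.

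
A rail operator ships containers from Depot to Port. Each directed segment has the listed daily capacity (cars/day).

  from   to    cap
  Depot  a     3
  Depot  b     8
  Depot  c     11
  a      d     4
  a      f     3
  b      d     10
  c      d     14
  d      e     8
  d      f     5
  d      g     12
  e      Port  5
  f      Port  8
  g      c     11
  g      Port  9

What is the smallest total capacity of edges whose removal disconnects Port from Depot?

Augment Depot→a→f→Port: bottleneck 3, flow now 3.
Augment Depot→b→d→e→Port: bottleneck 5, flow now 8.
Augment Depot→b→d→f→Port: bottleneck 3, flow now 11.
Augment Depot→c→d→f→Port: bottleneck 2, flow now 13.
Augment Depot→c→d→g→Port: bottleneck 9, flow now 22.
No augmenting path remains; maximum flow = 22.
By max-flow min-cut, the minimum cut capacity equals the max flow.
In the residual graph, reachable from Depot: {Depot}.
Min-cut edges: Depot→a (3), Depot→b (8), Depot→c (11); capacity 3 + 8 + 11 = 22.

22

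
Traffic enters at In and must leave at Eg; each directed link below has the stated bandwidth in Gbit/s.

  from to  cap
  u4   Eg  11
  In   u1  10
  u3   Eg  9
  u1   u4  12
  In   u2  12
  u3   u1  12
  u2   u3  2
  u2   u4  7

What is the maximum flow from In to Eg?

Augment In→u1→u4→Eg: bottleneck 10, flow now 10.
Augment In→u2→u3→Eg: bottleneck 2, flow now 12.
Augment In→u2→u4→Eg: bottleneck 1, flow now 13.
No augmenting path remains; maximum flow = 13.
In the residual graph, reachable from In: {In, u1, u2, u4}.
Min-cut edges: u2→u3 (2), u4→Eg (11); capacity 2 + 11 = 13.
This cut is saturated, so no flow can exceed 13.

13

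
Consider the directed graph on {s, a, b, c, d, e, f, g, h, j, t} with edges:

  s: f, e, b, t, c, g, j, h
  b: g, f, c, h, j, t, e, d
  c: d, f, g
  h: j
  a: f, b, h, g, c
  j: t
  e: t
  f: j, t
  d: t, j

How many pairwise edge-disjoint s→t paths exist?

Assign every edge capacity 1; by Menger, the answer equals the max flow.
Path s→t (+1); total 1.
Path s→b→t (+1); total 2.
Path s→e→t (+1); total 3.
Path s→f→t (+1); total 4.
Path s→j→t (+1); total 5.
Path s→c→d→t (+1); total 6.
No residual s→t path; max flow = 6.
Certifying cut of size 6: {j→t, s→b, s→c, s→e, s→f, s→t}.

6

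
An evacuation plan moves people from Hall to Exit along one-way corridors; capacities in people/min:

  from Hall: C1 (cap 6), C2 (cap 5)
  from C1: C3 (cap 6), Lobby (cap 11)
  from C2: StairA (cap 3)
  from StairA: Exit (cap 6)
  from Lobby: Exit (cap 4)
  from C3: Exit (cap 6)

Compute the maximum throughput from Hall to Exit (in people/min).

9

Augment Hall→C1→Lobby→Exit: bottleneck 4, flow now 4.
Augment Hall→C1→C3→Exit: bottleneck 2, flow now 6.
Augment Hall→C2→StairA→Exit: bottleneck 3, flow now 9.
No augmenting path remains; maximum flow = 9.
In the residual graph, reachable from Hall: {Hall, C2}.
Min-cut edges: Hall→C1 (6), C2→StairA (3); capacity 6 + 3 = 9.
This cut is saturated, so no flow can exceed 9.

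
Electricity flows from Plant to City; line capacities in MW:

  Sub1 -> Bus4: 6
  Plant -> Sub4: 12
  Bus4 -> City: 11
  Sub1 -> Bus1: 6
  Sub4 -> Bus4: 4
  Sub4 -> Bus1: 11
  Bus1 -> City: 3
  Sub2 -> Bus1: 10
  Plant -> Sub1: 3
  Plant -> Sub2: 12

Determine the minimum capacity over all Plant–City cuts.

Augment Plant→Sub4→Bus1→City: bottleneck 3, flow now 3.
Augment Plant→Sub4→Bus4→City: bottleneck 4, flow now 7.
Augment Plant→Sub1→Bus4→City: bottleneck 3, flow now 10.
No augmenting path remains; maximum flow = 10.
By max-flow min-cut, the minimum cut capacity equals the max flow.
In the residual graph, reachable from Plant: {Plant, Sub4, Sub2, Bus1}.
Min-cut edges: Plant→Sub1 (3), Sub4→Bus4 (4), Bus1→City (3); capacity 3 + 4 + 3 = 10.

10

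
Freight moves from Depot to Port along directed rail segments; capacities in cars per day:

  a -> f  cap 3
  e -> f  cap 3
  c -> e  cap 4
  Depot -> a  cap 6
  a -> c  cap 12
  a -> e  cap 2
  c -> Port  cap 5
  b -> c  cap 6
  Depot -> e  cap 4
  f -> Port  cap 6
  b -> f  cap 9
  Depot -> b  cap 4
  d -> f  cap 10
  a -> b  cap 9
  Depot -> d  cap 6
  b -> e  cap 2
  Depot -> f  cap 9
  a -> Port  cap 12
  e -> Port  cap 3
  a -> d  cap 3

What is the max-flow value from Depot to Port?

19

Augment Depot→a→Port: bottleneck 6, flow now 6.
Augment Depot→e→Port: bottleneck 3, flow now 9.
Augment Depot→f→Port: bottleneck 6, flow now 15.
Augment Depot→b→c→Port: bottleneck 4, flow now 19.
No augmenting path remains; maximum flow = 19.
In the residual graph, reachable from Depot: {Depot, d, e, f}.
Min-cut edges: Depot→a (6), Depot→b (4), e→Port (3), f→Port (6); capacity 6 + 4 + 3 + 6 = 19.
This cut is saturated, so no flow can exceed 19.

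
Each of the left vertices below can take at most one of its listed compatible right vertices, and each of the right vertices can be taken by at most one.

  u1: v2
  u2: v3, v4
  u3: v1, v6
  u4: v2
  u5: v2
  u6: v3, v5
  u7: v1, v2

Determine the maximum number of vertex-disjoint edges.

5

Unit-capacity flow: source→left, listed edges, right→sink; max matching = max flow.
Augmenting path u1→v2 (+1); matched 1.
Augmenting path u2→v3 (+1); matched 2.
Augmenting path u3→v1 (+1); matched 3.
Augmenting path u6→v5 (+1); matched 4.
Augmenting path u7→v1→u3→v6 (+1); matched 5.
No augmenting path remains; maximum matching = 5.
König certificate: {u2, u3, u6, u7, v2} is a vertex cover of size 5 (every listed pair touches it), so no matching can be larger.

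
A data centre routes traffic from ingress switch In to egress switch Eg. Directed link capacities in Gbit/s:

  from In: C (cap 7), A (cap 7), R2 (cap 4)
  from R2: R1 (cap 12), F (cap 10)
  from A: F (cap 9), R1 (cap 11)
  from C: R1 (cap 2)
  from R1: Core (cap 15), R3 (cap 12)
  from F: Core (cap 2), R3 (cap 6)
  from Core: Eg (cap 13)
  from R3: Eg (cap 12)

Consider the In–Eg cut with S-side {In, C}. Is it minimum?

Given cut capacity: 4 + 7 + 2 = 13.
Augment In→R2→R1→Core→Eg: bottleneck 4, flow now 4.
Augment In→A→R1→Core→Eg: bottleneck 7, flow now 11.
Augment In→C→R1→Core→Eg: bottleneck 2, flow now 13.
No augmenting path remains; maximum flow = 13.
Cut capacity 13 equals the max flow, so it is a minimum cut.

Yes — it is a minimum cut (capacity 13).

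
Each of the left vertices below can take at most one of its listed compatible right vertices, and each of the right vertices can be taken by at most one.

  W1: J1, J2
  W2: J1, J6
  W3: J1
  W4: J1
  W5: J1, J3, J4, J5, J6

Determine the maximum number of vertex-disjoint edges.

Unit-capacity flow: source→left, listed edges, right→sink; max matching = max flow.
Augmenting path W1→J1 (+1); matched 1.
Augmenting path W2→J6 (+1); matched 2.
Augmenting path W5→J3 (+1); matched 3.
Augmenting path W3→J1→W1→J2 (+1); matched 4.
No augmenting path remains; maximum matching = 4.
König certificate: {W1, W2, W5, J1} is a vertex cover of size 4 (every listed pair touches it), so no matching can be larger.

4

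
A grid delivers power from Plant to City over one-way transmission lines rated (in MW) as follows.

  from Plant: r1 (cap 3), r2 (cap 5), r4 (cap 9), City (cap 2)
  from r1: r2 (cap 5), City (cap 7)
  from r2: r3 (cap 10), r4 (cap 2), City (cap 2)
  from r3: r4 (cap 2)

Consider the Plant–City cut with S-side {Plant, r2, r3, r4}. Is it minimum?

Given cut capacity: 3 + 2 + 2 = 7.
Augment Plant→City: bottleneck 2, flow now 2.
Augment Plant→r1→City: bottleneck 3, flow now 5.
Augment Plant→r2→City: bottleneck 2, flow now 7.
No augmenting path remains; maximum flow = 7.
Cut capacity 7 equals the max flow, so it is a minimum cut.

Yes — it is a minimum cut (capacity 7).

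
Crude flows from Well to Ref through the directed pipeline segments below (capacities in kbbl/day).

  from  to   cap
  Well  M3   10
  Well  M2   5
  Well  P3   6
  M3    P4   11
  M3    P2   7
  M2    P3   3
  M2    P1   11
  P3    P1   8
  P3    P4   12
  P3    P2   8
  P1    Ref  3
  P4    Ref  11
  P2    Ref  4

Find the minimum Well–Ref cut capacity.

Augment Well→M3→P4→Ref: bottleneck 10, flow now 10.
Augment Well→M2→P1→Ref: bottleneck 3, flow now 13.
Augment Well→P3→P4→Ref: bottleneck 1, flow now 14.
Augment Well→P3→P2→Ref: bottleneck 4, flow now 18.
No augmenting path remains; maximum flow = 18.
By max-flow min-cut, the minimum cut capacity equals the max flow.
In the residual graph, reachable from Well: {Well, M3, M2, P3, P1, P4, P2}.
Min-cut edges: P1→Ref (3), P4→Ref (11), P2→Ref (4); capacity 3 + 11 + 4 = 18.

18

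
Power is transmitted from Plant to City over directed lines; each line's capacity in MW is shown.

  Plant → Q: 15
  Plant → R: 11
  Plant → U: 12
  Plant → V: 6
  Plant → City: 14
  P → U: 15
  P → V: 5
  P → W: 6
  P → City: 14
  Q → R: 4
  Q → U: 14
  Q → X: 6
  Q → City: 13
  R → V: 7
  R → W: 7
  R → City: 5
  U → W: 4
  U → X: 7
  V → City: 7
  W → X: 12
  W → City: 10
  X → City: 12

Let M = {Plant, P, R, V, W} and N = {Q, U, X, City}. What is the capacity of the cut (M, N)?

Edges leaving {Plant, P, R, V, W}: Plant→Q (15), Plant→U (12), Plant→City (14), P→U (15), P→City (14), R→City (5), V→City (7), W→X (12), W→City (10).
Cut capacity = 15 + 12 + 14 + 15 + 14 + 5 + 7 + 12 + 10 = 104.

104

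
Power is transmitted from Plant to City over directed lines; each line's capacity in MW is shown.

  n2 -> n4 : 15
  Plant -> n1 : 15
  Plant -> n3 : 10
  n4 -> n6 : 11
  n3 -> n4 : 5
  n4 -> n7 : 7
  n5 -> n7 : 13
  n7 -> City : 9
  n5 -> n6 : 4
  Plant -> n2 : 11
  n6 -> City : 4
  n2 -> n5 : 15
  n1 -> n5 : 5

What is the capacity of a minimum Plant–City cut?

13

Augment Plant→n1→n5→n6→City: bottleneck 4, flow now 4.
Augment Plant→n1→n5→n7→City: bottleneck 1, flow now 5.
Augment Plant→n2→n4→n7→City: bottleneck 7, flow now 12.
Augment Plant→n2→n5→n7→City: bottleneck 1, flow now 13.
No augmenting path remains; maximum flow = 13.
By max-flow min-cut, the minimum cut capacity equals the max flow.
In the residual graph, reachable from Plant: {Plant, n1, n2, n3, n4, n5, n6, n7}.
Min-cut edges: n6→City (4), n7→City (9); capacity 4 + 9 = 13.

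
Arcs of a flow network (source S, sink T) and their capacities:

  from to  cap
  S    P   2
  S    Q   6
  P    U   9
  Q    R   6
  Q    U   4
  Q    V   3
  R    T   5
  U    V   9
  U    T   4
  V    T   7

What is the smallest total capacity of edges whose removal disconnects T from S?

Augment S→P→U→T: bottleneck 2, flow now 2.
Augment S→Q→R→T: bottleneck 5, flow now 7.
Augment S→Q→U→T: bottleneck 1, flow now 8.
No augmenting path remains; maximum flow = 8.
By max-flow min-cut, the minimum cut capacity equals the max flow.
In the residual graph, reachable from S: {S}.
Min-cut edges: S→P (2), S→Q (6); capacity 2 + 6 = 8.

8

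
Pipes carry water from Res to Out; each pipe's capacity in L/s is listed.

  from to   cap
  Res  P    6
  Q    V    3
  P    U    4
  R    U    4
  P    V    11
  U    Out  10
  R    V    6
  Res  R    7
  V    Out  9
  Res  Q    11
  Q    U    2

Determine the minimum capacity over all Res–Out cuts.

18

Augment Res→P→U→Out: bottleneck 4, flow now 4.
Augment Res→P→V→Out: bottleneck 2, flow now 6.
Augment Res→Q→U→Out: bottleneck 2, flow now 8.
Augment Res→Q→V→Out: bottleneck 3, flow now 11.
Augment Res→R→U→Out: bottleneck 4, flow now 15.
Augment Res→R→V→Out: bottleneck 3, flow now 18.
No augmenting path remains; maximum flow = 18.
By max-flow min-cut, the minimum cut capacity equals the max flow.
In the residual graph, reachable from Res: {Res, Q}.
Min-cut edges: Res→P (6), Res→R (7), Q→U (2), Q→V (3); capacity 6 + 7 + 2 + 3 = 18.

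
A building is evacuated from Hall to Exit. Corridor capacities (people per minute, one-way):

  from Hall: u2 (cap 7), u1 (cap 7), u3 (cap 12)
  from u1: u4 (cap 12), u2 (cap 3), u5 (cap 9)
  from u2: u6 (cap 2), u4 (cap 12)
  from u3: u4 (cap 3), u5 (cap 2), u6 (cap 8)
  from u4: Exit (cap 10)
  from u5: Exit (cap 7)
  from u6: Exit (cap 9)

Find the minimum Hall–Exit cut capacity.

26

Augment Hall→u1→u4→Exit: bottleneck 7, flow now 7.
Augment Hall→u2→u4→Exit: bottleneck 3, flow now 10.
Augment Hall→u2→u6→Exit: bottleneck 2, flow now 12.
Augment Hall→u3→u5→Exit: bottleneck 2, flow now 14.
Augment Hall→u3→u6→Exit: bottleneck 7, flow now 21.
Augment Hall→u2→u4→u1→u5→Exit: bottleneck 2, flow now 23. (uses reverse residual edge)
Augment Hall→u3→u4→u1→u5→Exit: bottleneck 3, flow now 26. (uses reverse residual edge)
No augmenting path remains; maximum flow = 26.
By max-flow min-cut, the minimum cut capacity equals the max flow.
In the residual graph, reachable from Hall: {Hall}.
Min-cut edges: Hall→u1 (7), Hall→u2 (7), Hall→u3 (12); capacity 7 + 7 + 12 = 26.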